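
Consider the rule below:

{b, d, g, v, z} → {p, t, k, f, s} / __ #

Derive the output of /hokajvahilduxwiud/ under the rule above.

hokajvahilduxwiut

/d/ is a voiced obstruent in word-final position, so it devoices to [t].
Surface form: [hokajvahilduxwiut].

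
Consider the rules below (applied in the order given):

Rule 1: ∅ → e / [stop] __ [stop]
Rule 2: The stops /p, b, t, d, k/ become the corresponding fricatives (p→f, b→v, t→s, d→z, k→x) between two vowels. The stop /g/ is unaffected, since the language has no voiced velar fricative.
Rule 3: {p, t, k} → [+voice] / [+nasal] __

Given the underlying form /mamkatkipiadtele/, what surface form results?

Rule 1 (stop-cluster e-epenthesis): /t/ and /k/ form a stop–stop cluster, so [e] is inserted between them. /d/ and /t/ form a stop–stop cluster, so [e] is inserted between them. /mamkatkipiadtele/ → mamkatekipiadetele.
Rule 2 (intervocalic spirantization): /t/ is a stop between vowels /a/ and /e/, so it spirantizes to the fricative [s]. /k/ is a stop between vowels /e/ and /i/, so it spirantizes to the fricative [x]. /p/ is a stop between vowels /i/ and /i/, so it spirantizes to the fricative [f]. /d/ is a stop between vowels /a/ and /e/, so it spirantizes to the fricative [z]. /t/ is a stop between vowels /e/ and /e/, so it spirantizes to the fricative [s]. /mamkatekipiadetele/ → mamkasexifiazesele.
Rule 3 (post-nasal voicing): /k/ is a voiceless stop immediately after the nasal /m/, so it voices to [g]. /mamkasexifiazesele/ → mamgasexifiazesele.

mamgasexifiazesele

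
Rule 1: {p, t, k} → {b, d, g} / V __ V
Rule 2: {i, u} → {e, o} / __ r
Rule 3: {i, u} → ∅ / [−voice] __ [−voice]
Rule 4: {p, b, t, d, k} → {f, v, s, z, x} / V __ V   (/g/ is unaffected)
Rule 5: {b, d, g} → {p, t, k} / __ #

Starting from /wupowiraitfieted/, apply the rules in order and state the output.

wuvoweraitfiezet

Rule 1 (intervocalic voicing): /p/ is a voiceless stop between vowels /u/ and /o/, so it voices to [b]. /t/ is a voiceless stop between vowels /e/ and /e/, so it voices to [d]. /wupowiraitfieted/ → wubowiraitfieded.
Rule 2 (pre-rhotic lowering): /i/ is a high vowel immediately before /r/, so it lowers to [e]. /wubowiraitfieded/ → wuboweraitfieded.
Rule 3 (high vowel syncope): no segment meets the environment; /wuboweraitfieded/ is unchanged.
Rule 4 (intervocalic spirantization): /b/ is a stop between vowels /u/ and /o/, so it spirantizes to the fricative [v]. /d/ is a stop between vowels /e/ and /e/, so it spirantizes to the fricative [z]. /wuboweraitfieded/ → wuvoweraitfiezed.
Rule 5 (final devoicing): /d/ is a voiced stop in word-final position, so it devoices to [t]. /wuvoweraitfiezed/ → wuvoweraitfiezet.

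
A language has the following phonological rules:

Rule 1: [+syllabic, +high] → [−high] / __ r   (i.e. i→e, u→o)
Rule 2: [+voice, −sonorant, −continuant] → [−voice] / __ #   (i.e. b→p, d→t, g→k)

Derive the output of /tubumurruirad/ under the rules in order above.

tubumorruerat

Rule 1 (pre-rhotic lowering): /u/ is a high vowel immediately before /r/, so it lowers to [o]. /i/ is a high vowel immediately before /r/, so it lowers to [e]. /tubumurruirad/ → tubumorruerad.
Rule 2 (final devoicing): /d/ is a voiced stop in word-final position, so it devoices to [t]. /tubumorruerad/ → tubumorruerat.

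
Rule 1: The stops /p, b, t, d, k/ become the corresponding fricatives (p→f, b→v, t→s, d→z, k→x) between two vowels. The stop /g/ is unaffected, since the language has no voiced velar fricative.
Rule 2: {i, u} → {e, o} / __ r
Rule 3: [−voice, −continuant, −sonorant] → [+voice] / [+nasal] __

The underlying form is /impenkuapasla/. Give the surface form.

Rule 1 (intervocalic spirantization): /p/ is a stop between vowels /a/ and /a/, so it spirantizes to the fricative [f]. /impenkuapasla/ → impenkuafasla.
Rule 2 (pre-rhotic lowering): no segment meets the environment; /impenkuafasla/ is unchanged.
Rule 3 (post-nasal voicing): /p/ is a voiceless stop immediately after the nasal /m/, so it voices to [b]. /k/ is a voiceless stop immediately after the nasal /n/, so it voices to [g]. /impenkuafasla/ → imbenguafasla.

imbenguafasla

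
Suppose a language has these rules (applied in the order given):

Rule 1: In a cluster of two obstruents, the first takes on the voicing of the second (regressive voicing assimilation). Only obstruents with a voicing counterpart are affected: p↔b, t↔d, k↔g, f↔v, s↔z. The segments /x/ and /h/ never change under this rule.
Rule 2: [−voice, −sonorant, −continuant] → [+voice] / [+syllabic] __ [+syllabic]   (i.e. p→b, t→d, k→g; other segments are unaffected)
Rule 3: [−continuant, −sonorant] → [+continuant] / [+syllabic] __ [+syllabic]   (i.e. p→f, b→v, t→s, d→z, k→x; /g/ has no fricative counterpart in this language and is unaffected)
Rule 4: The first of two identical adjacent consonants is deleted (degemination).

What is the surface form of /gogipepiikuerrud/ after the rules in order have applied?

Rule 1 (regressive voicing assimilation): no segment meets the environment; /gogipepiikuerrud/ is unchanged.
Rule 2 (intervocalic voicing): /p/ is a voiceless stop between vowels /i/ and /e/, so it voices to [b]. /p/ is a voiceless stop between vowels /e/ and /i/, so it voices to [b]. /k/ is a voiceless stop between vowels /i/ and /u/, so it voices to [g]. /gogipepiikuerrud/ → gogibebiiguerrud.
Rule 3 (intervocalic spirantization): /b/ is a stop between vowels /i/ and /e/, so it spirantizes to the fricative [v]. /b/ is a stop between vowels /e/ and /i/, so it spirantizes to the fricative [v]. /gogibebiiguerrud/ → gogiveviiguerrud.
Rule 4 (degemination): /rr/ is a geminate; the first /r/ deletes. /gogiveviiguerrud/ → gogiveviiguerud.

gogiveviiguerud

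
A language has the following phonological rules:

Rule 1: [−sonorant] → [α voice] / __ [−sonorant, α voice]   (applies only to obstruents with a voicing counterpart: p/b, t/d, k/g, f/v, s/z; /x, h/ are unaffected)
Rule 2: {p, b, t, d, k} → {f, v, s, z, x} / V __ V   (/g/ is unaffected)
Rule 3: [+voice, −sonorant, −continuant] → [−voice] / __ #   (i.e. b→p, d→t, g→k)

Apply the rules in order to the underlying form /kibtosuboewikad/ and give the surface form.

kiptosuvoewixat

Rule 1 (regressive voicing assimilation): /b/ precedes the voiceless obstruent /t/, so it devoices to [p] by assimilation. /kibtosuboewikad/ → kiptosuboewikad.
Rule 2 (intervocalic spirantization): /b/ is a stop between vowels /u/ and /o/, so it spirantizes to the fricative [v]. /k/ is a stop between vowels /i/ and /a/, so it spirantizes to the fricative [x]. /kiptosuboewikad/ → kiptosuvoewixad.
Rule 3 (final devoicing): /d/ is a voiced stop in word-final position, so it devoices to [t]. /kiptosuvoewixad/ → kiptosuvoewixat.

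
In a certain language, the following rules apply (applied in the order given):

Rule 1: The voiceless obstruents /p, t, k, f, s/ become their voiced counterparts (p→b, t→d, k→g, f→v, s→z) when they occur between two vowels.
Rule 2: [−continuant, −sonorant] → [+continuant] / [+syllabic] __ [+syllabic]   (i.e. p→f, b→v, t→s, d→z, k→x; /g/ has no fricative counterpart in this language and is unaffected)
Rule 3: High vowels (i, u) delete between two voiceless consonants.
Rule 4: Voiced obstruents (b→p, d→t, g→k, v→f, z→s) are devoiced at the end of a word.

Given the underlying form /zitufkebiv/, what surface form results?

Rule 1 (intervocalic voicing): /t/ is a voiceless obstruent between vowels /i/ and /u/, so it voices to [d]. /zitufkebiv/ → zidufkebiv.
Rule 2 (intervocalic spirantization): /d/ is a stop between vowels /i/ and /u/, so it spirantizes to the fricative [z]. /b/ is a stop between vowels /e/ and /i/, so it spirantizes to the fricative [v]. /zidufkebiv/ → zizufkeviv.
Rule 3 (high vowel syncope): no segment meets the environment; /zizufkeviv/ is unchanged.
Rule 4 (final devoicing): /v/ is a voiced obstruent in word-final position, so it devoices to [f]. /zizufkeviv/ → zizufkevif.

zizufkevif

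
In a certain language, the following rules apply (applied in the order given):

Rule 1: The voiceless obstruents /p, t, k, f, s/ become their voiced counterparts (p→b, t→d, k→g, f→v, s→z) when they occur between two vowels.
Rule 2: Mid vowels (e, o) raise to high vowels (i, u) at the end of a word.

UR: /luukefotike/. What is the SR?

Rule 1 (intervocalic voicing): /k/ is a voiceless obstruent between vowels /u/ and /e/, so it voices to [g]. /f/ is a voiceless obstruent between vowels /e/ and /o/, so it voices to [v]. /t/ is a voiceless obstruent between vowels /o/ and /i/, so it voices to [d]. /k/ is a voiceless obstruent between vowels /i/ and /e/, so it voices to [g]. /luukefotike/ → luugevodige.
Rule 2 (final vowel raising): /e/ is a mid vowel in word-final position, so it raises to [i]. /luugevodige/ → luugevodigi.

luugevodigi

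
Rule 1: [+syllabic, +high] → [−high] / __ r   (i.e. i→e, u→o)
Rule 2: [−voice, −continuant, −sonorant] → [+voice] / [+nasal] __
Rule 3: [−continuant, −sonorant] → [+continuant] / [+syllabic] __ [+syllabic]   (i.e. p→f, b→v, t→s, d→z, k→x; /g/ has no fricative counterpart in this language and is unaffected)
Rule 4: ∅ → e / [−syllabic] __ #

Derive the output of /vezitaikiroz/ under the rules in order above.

vezisaixeroze

Rule 1 (pre-rhotic lowering): /i/ is a high vowel immediately before /r/, so it lowers to [e]. /vezitaikiroz/ → vezitaikeroz.
Rule 2 (post-nasal voicing): no segment meets the environment; /vezitaikeroz/ is unchanged.
Rule 3 (intervocalic spirantization): /t/ is a stop between vowels /i/ and /a/, so it spirantizes to the fricative [s]. /k/ is a stop between vowels /i/ and /e/, so it spirantizes to the fricative [x]. /vezitaikeroz/ → vezisaixeroz.
Rule 4 (final e-epenthesis): the form ends in the consonant /z/, so [e] is inserted word-finally. /vezisaixeroz/ → vezisaixeroze.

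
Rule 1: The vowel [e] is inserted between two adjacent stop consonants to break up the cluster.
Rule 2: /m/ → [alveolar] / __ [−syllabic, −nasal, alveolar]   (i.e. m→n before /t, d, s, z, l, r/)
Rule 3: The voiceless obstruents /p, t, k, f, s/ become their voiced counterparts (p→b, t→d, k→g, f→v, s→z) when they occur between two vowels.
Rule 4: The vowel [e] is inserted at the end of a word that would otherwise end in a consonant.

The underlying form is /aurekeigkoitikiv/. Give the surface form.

auregeigegoidigive

Rule 1 (stop-cluster e-epenthesis): /g/ and /k/ form a stop–stop cluster, so [e] is inserted between them. /aurekeigkoitikiv/ → aurekeigekoitikiv.
Rule 2 (nasal place assimilation): no segment meets the environment; /aurekeigekoitikiv/ is unchanged.
Rule 3 (intervocalic voicing): /k/ is a voiceless obstruent between vowels /e/ and /e/, so it voices to [g]. /k/ is a voiceless obstruent between vowels /e/ and /o/, so it voices to [g]. /t/ is a voiceless obstruent between vowels /i/ and /i/, so it voices to [d]. /k/ is a voiceless obstruent between vowels /i/ and /i/, so it voices to [g]. /aurekeigekoitikiv/ → auregeigegoidigiv.
Rule 4 (final e-epenthesis): the form ends in the consonant /v/, so [e] is inserted word-finally. /auregeigegoidigiv/ → auregeigegoidigive.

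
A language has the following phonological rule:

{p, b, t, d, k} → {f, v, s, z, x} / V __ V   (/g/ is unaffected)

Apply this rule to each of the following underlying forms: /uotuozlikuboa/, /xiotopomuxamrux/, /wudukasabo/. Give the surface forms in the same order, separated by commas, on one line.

uosuozlixuvoa, xiosofomuxamrux, wuzuxasavo

/uotuozlikuboa/: /t/ is a stop between vowels /o/ and /u/, so it spirantizes to the fricative [s]. /k/ is a stop between vowels /i/ and /u/, so it spirantizes to the fricative [x]. /b/ is a stop between vowels /u/ and /o/, so it spirantizes to the fricative [v]. → [uosuozlixuvoa].
/xiotopomuxamrux/: /t/ is a stop between vowels /o/ and /o/, so it spirantizes to the fricative [s]. /p/ is a stop between vowels /o/ and /o/, so it spirantizes to the fricative [f]. → [xiosofomuxamrux].
/wudukasabo/: /d/ is a stop between vowels /u/ and /u/, so it spirantizes to the fricative [z]. /k/ is a stop between vowels /u/ and /a/, so it spirantizes to the fricative [x]. /b/ is a stop between vowels /a/ and /o/, so it spirantizes to the fricative [v]. → [wuzuxasavo].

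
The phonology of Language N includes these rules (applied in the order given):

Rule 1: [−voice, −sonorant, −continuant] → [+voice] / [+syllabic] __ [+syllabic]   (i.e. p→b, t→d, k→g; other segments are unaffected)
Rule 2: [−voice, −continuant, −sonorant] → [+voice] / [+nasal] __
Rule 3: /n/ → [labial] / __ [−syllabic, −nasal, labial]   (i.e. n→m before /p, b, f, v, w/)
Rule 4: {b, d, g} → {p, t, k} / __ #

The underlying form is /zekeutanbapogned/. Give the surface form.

zegeudambabognet

Rule 1 (intervocalic voicing): /k/ is a voiceless stop between vowels /e/ and /e/, so it voices to [g]. /t/ is a voiceless stop between vowels /u/ and /a/, so it voices to [d]. /p/ is a voiceless stop between vowels /a/ and /o/, so it voices to [b]. /zekeutanbapogned/ → zegeudanbabogned.
Rule 2 (post-nasal voicing): no segment meets the environment; /zegeudanbabogned/ is unchanged.
Rule 3 (nasal place assimilation): /n/ precedes the labial consonant /b/, so it assimilates in place to [m]. /zegeudanbabogned/ → zegeudambabogned.
Rule 4 (final devoicing): /d/ is a voiced stop in word-final position, so it devoices to [t]. /zegeudambabogned/ → zegeudambabognet.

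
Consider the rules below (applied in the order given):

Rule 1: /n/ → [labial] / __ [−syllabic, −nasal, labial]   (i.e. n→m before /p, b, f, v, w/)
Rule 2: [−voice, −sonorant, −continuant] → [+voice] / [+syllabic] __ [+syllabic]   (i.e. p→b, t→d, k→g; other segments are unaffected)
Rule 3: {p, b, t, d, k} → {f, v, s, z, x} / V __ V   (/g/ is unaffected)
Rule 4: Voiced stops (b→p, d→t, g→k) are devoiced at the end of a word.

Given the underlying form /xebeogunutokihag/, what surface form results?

Rule 1 (nasal place assimilation): no segment meets the environment; /xebeogunutokihag/ is unchanged.
Rule 2 (intervocalic voicing): /t/ is a voiceless stop between vowels /u/ and /o/, so it voices to [d]. /k/ is a voiceless stop between vowels /o/ and /i/, so it voices to [g]. /xebeogunutokihag/ → xebeogunudogihag.
Rule 3 (intervocalic spirantization): /b/ is a stop between vowels /e/ and /e/, so it spirantizes to the fricative [v]. /d/ is a stop between vowels /u/ and /o/, so it spirantizes to the fricative [z]. /xebeogunudogihag/ → xeveogunuzogihag.
Rule 4 (final devoicing): /g/ is a voiced stop in word-final position, so it devoices to [k]. /xeveogunuzogihag/ → xeveogunuzogihak.

xeveogunuzogihak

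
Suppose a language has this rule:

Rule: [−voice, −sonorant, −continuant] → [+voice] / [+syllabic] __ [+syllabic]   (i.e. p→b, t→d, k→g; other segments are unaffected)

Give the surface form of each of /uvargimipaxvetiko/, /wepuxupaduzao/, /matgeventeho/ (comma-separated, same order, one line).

/uvargimipaxvetiko/: /p/ is a voiceless stop between vowels /i/ and /a/, so it voices to [b]. /t/ is a voiceless stop between vowels /e/ and /i/, so it voices to [d]. /k/ is a voiceless stop between vowels /i/ and /o/, so it voices to [g]. → [uvargimibaxvedigo].
/wepuxupaduzao/: /p/ is a voiceless stop between vowels /e/ and /u/, so it voices to [b]. /p/ is a voiceless stop between vowels /u/ and /a/, so it voices to [b]. → [webuxubaduzao].
/matgeventeho/: the rule's environment is not met; surfaces unchanged as [matgeventeho].

uvargimibaxvedigo, webuxubaduzao, matgeventeho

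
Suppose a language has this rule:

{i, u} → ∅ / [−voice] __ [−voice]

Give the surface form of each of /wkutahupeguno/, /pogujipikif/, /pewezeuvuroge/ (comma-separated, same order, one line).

wktahpeguno, pogujipkf, pewezeuvuroge

/wkutahupeguno/: /u/ is a high vowel flanked by voiceless consonants /k/ and /t/, so it deletes. /u/ is a high vowel flanked by voiceless consonants /h/ and /p/, so it deletes. → [wktahpeguno].
/pogujipikif/: /i/ is a high vowel flanked by voiceless consonants /p/ and /k/, so it deletes. /i/ is a high vowel flanked by voiceless consonants /k/ and /f/, so it deletes. → [pogujipkf].
/pewezeuvuroge/: the rule's environment is not met; surfaces unchanged as [pewezeuvuroge].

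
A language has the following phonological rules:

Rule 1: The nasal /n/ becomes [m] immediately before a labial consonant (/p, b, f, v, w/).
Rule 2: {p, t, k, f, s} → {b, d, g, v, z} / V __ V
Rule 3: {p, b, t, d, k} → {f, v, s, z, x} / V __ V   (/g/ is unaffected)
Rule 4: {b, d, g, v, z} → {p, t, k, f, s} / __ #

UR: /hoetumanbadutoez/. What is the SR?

hoezumambazuzoes

Rule 1 (nasal place assimilation): /n/ precedes the labial consonant /b/, so it assimilates in place to [m]. /hoetumanbadutoez/ → hoetumambadutoez.
Rule 2 (intervocalic voicing): /t/ is a voiceless obstruent between vowels /e/ and /u/, so it voices to [d]. /t/ is a voiceless obstruent between vowels /u/ and /o/, so it voices to [d]. /hoetumambadutoez/ → hoedumambadudoez.
Rule 3 (intervocalic spirantization): /d/ is a stop between vowels /e/ and /u/, so it spirantizes to the fricative [z]. /d/ is a stop between vowels /a/ and /u/, so it spirantizes to the fricative [z]. /d/ is a stop between vowels /u/ and /o/, so it spirantizes to the fricative [z]. /hoedumambadudoez/ → hoezumambazuzoez.
Rule 4 (final devoicing): /z/ is a voiced obstruent in word-final position, so it devoices to [s]. /hoezumambazuzoez/ → hoezumambazuzoes.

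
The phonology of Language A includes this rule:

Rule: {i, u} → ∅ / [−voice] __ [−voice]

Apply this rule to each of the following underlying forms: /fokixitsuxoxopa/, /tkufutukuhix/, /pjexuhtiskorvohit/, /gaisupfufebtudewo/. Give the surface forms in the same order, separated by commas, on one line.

fokxtsxoxopa, tkftkhx, pjexhtskorvoht, gaispffebtudewo

/fokixitsuxoxopa/: /i/ is a high vowel flanked by voiceless consonants /k/ and /x/, so it deletes. /i/ is a high vowel flanked by voiceless consonants /x/ and /t/, so it deletes. /u/ is a high vowel flanked by voiceless consonants /s/ and /x/, so it deletes. → [fokxtsxoxopa].
/tkufutukuhix/: /u/ is a high vowel flanked by voiceless consonants /k/ and /f/, so it deletes. /u/ is a high vowel flanked by voiceless consonants /f/ and /t/, so it deletes. /u/ is a high vowel flanked by voiceless consonants /t/ and /k/, so it deletes. /u/ is a high vowel flanked by voiceless consonants /k/ and /h/, so it deletes. /i/ is a high vowel flanked by voiceless consonants /h/ and /x/, so it deletes. → [tkftkhx].
/pjexuhtiskorvohit/: /u/ is a high vowel flanked by voiceless consonants /x/ and /h/, so it deletes. /i/ is a high vowel flanked by voiceless consonants /t/ and /s/, so it deletes. /i/ is a high vowel flanked by voiceless consonants /h/ and /t/, so it deletes. → [pjexhtskorvoht].
/gaisupfufebtudewo/: /u/ is a high vowel flanked by voiceless consonants /s/ and /p/, so it deletes. /u/ is a high vowel flanked by voiceless consonants /f/ and /f/, so it deletes. → [gaispffebtudewo].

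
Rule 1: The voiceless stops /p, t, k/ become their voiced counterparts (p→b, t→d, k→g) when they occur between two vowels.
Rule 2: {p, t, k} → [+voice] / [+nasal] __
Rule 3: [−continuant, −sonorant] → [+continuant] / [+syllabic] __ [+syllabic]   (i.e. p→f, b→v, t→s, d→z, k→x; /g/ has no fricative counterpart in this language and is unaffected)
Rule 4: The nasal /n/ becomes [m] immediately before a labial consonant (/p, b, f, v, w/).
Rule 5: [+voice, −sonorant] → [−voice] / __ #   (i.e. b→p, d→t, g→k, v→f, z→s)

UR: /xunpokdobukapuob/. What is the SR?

xumbokdovugavuop

Rule 1 (intervocalic voicing): /k/ is a voiceless stop between vowels /u/ and /a/, so it voices to [g]. /p/ is a voiceless stop between vowels /a/ and /u/, so it voices to [b]. /xunpokdobukapuob/ → xunpokdobugabuob.
Rule 2 (post-nasal voicing): /p/ is a voiceless stop immediately after the nasal /n/, so it voices to [b]. /xunpokdobugabuob/ → xunbokdobugabuob.
Rule 3 (intervocalic spirantization): /b/ is a stop between vowels /o/ and /u/, so it spirantizes to the fricative [v]. /b/ is a stop between vowels /a/ and /u/, so it spirantizes to the fricative [v]. /xunbokdobugabuob/ → xunbokdovugavuob.
Rule 4 (nasal place assimilation): /n/ precedes the labial consonant /b/, so it assimilates in place to [m]. /xunbokdovugavuob/ → xumbokdovugavuob.
Rule 5 (final devoicing): /b/ is a voiced obstruent in word-final position, so it devoices to [p]. /xumbokdovugavuob/ → xumbokdovugavuop.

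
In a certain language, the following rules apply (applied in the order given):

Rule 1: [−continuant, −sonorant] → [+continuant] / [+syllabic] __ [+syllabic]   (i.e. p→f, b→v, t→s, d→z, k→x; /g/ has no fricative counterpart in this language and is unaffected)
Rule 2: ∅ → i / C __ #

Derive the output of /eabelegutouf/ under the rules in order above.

Rule 1 (intervocalic spirantization): /b/ is a stop between vowels /a/ and /e/, so it spirantizes to the fricative [v]. /t/ is a stop between vowels /u/ and /o/, so it spirantizes to the fricative [s]. /eabelegutouf/ → eavelegusouf.
Rule 2 (final i-epenthesis): the form ends in the consonant /f/, so [i] is inserted word-finally. /eavelegusouf/ → eavelegusoufi.

eavelegusoufi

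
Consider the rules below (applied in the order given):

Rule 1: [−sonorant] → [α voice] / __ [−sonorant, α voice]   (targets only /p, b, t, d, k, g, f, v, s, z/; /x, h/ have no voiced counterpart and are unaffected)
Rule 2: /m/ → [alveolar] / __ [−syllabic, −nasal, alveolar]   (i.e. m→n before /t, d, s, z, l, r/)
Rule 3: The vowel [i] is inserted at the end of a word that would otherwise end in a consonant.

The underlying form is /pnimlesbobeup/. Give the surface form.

pninlezbobeupi

Rule 1 (regressive voicing assimilation): /s/ precedes the voiced obstruent /b/, so it voices to [z] by assimilation. /pnimlesbobeup/ → pnimlezbobeup.
Rule 2 (nasal place assimilation): /m/ precedes the alveolar consonant /l/, so it assimilates in place to [n]. /pnimlezbobeup/ → pninlezbobeup.
Rule 3 (final i-epenthesis): the form ends in the consonant /p/, so [i] is inserted word-finally. /pninlezbobeup/ → pninlezbobeupi.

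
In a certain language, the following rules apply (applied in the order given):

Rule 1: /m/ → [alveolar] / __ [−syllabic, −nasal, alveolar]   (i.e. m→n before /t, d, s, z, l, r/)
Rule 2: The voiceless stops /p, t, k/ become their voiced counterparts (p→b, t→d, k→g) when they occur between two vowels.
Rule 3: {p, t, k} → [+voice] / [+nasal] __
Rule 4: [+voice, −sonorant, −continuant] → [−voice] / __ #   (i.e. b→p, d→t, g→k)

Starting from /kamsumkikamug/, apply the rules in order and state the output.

Rule 1 (nasal place assimilation): /m/ precedes the alveolar consonant /s/, so it assimilates in place to [n]. /kamsumkikamug/ → kansumkikamug.
Rule 2 (intervocalic voicing): /k/ is a voiceless stop between vowels /i/ and /a/, so it voices to [g]. /kansumkikamug/ → kansumkigamug.
Rule 3 (post-nasal voicing): /k/ is a voiceless stop immediately after the nasal /m/, so it voices to [g]. /kansumkigamug/ → kansumgigamug.
Rule 4 (final devoicing): /g/ is a voiced stop in word-final position, so it devoices to [k]. /kansumgigamug/ → kansumgigamuk.

kansumgigamuk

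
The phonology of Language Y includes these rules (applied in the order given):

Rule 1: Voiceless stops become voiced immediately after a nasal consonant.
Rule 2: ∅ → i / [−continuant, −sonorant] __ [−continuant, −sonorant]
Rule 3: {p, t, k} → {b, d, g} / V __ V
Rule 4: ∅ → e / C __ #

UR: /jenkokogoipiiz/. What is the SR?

Rule 1 (post-nasal voicing): /k/ is a voiceless stop immediately after the nasal /n/, so it voices to [g]. /jenkokogoipiiz/ → jengokogoipiiz.
Rule 2 (stop-cluster i-epenthesis): no segment meets the environment; /jengokogoipiiz/ is unchanged.
Rule 3 (intervocalic voicing): /k/ is a voiceless stop between vowels /o/ and /o/, so it voices to [g]. /p/ is a voiceless stop between vowels /i/ and /i/, so it voices to [b]. /jengokogoipiiz/ → jengogogoibiiz.
Rule 4 (final e-epenthesis): the form ends in the consonant /z/, so [e] is inserted word-finally. /jengogogoibiiz/ → jengogogoibiize.

jengogogoibiize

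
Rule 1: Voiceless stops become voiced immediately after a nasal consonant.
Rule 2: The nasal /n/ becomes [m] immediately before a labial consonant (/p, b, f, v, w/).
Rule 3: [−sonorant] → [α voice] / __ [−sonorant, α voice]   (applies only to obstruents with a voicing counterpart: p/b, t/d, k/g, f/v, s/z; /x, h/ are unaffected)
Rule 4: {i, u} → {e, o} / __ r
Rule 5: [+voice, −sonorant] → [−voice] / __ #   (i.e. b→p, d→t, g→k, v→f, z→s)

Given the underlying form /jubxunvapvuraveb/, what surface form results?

jupxumvabvoravep

Rule 1 (post-nasal voicing): no segment meets the environment; /jubxunvapvuraveb/ is unchanged.
Rule 2 (nasal place assimilation): /n/ precedes the labial consonant /v/, so it assimilates in place to [m]. /jubxunvapvuraveb/ → jubxumvapvuraveb.
Rule 3 (regressive voicing assimilation): /b/ precedes the voiceless obstruent /x/, so it devoices to [p] by assimilation. /p/ precedes the voiced obstruent /v/, so it voices to [b] by assimilation. /jubxumvapvuraveb/ → jupxumvabvuraveb.
Rule 4 (pre-rhotic lowering): /u/ is a high vowel immediately before /r/, so it lowers to [o]. /jupxumvabvuraveb/ → jupxumvabvoraveb.
Rule 5 (final devoicing): /b/ is a voiced obstruent in word-final position, so it devoices to [p]. /jupxumvabvoraveb/ → jupxumvabvoravep.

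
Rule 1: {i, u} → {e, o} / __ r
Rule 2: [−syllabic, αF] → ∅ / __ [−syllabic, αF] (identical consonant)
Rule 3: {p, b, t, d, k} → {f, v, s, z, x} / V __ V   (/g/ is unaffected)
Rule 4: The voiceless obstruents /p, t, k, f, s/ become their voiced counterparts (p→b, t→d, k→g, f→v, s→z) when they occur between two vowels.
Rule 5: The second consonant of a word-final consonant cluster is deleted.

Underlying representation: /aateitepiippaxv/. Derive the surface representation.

aazeizeviivax

Rule 1 (pre-rhotic lowering): no segment meets the environment; /aateitepiippaxv/ is unchanged.
Rule 2 (degemination): /pp/ is a geminate; the first /p/ deletes. /aateitepiippaxv/ → aateitepiipaxv.
Rule 3 (intervocalic spirantization): /t/ is a stop between vowels /a/ and /e/, so it spirantizes to the fricative [s]. /t/ is a stop between vowels /i/ and /e/, so it spirantizes to the fricative [s]. /p/ is a stop between vowels /e/ and /i/, so it spirantizes to the fricative [f]. /p/ is a stop between vowels /i/ and /a/, so it spirantizes to the fricative [f]. /aateitepiipaxv/ → aaseisefiifaxv.
Rule 4 (intervocalic voicing): /s/ is a voiceless obstruent between vowels /a/ and /e/, so it voices to [z]. /s/ is a voiceless obstruent between vowels /i/ and /e/, so it voices to [z]. /f/ is a voiceless obstruent between vowels /e/ and /i/, so it voices to [v]. /f/ is a voiceless obstruent between vowels /i/ and /a/, so it voices to [v]. /aaseisefiifaxv/ → aazeizeviivaxv.
Rule 5 (final cluster simplification): /v/ is the second consonant of a word-final cluster /xv/, so it deletes. /aazeizeviivaxv/ → aazeizeviivax.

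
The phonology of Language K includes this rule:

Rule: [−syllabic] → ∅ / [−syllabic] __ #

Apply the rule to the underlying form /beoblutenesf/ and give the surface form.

/f/ is the second consonant of a word-final cluster /sf/, so it deletes.
Surface form: [beoblutenes].

beoblutenes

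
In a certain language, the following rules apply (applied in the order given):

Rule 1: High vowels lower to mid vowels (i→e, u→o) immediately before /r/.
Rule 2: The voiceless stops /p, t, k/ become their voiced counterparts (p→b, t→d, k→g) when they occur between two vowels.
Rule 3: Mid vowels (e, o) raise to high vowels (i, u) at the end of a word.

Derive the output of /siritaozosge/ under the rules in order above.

seridaozosgi

Rule 1 (pre-rhotic lowering): /i/ is a high vowel immediately before /r/, so it lowers to [e]. /siritaozosge/ → seritaozosge.
Rule 2 (intervocalic voicing): /t/ is a voiceless stop between vowels /i/ and /a/, so it voices to [d]. /seritaozosge/ → seridaozosge.
Rule 3 (final vowel raising): /e/ is a mid vowel in word-final position, so it raises to [i]. /seridaozosge/ → seridaozosgi.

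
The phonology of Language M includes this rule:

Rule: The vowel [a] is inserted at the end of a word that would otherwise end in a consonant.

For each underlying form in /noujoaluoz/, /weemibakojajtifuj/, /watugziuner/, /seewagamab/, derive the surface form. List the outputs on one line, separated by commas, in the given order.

noujoaluoza, weemibakojajtifuja, watugziunera, seewagamaba

/noujoaluoz/: the form ends in the consonant /z/, so [a] is inserted word-finally. → [noujoaluoza].
/weemibakojajtifuj/: the form ends in the consonant /j/, so [a] is inserted word-finally. → [weemibakojajtifuja].
/watugziuner/: the form ends in the consonant /r/, so [a] is inserted word-finally. → [watugziunera].
/seewagamab/: the form ends in the consonant /b/, so [a] is inserted word-finally. → [seewagamaba].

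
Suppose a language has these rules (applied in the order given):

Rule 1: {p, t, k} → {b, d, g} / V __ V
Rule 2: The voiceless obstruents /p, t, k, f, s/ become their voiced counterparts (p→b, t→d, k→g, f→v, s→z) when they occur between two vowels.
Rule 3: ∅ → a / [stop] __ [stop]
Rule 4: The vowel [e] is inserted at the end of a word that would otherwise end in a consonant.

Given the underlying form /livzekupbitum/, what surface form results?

livzegupabidume

Rule 1 (intervocalic voicing): /k/ is a voiceless stop between vowels /e/ and /u/, so it voices to [g]. /t/ is a voiceless stop between vowels /i/ and /u/, so it voices to [d]. /livzekupbitum/ → livzegupbidum.
Rule 2 (intervocalic voicing): no segment meets the environment; /livzegupbidum/ is unchanged.
Rule 3 (stop-cluster a-epenthesis): /p/ and /b/ form a stop–stop cluster, so [a] is inserted between them. /livzegupbidum/ → livzegupabidum.
Rule 4 (final e-epenthesis): the form ends in the consonant /m/, so [e] is inserted word-finally. /livzegupabidum/ → livzegupabidume.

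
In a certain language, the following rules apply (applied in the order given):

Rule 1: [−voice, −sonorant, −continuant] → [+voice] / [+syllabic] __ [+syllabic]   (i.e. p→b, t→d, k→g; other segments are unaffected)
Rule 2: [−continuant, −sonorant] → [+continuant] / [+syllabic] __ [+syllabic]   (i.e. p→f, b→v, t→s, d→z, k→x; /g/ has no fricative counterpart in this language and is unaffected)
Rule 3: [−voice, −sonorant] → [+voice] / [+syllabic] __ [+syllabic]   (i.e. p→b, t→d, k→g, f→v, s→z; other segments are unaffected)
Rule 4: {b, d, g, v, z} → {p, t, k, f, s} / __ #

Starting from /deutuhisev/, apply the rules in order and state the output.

deuzuhizef

Rule 1 (intervocalic voicing): /t/ is a voiceless stop between vowels /u/ and /u/, so it voices to [d]. /deutuhisev/ → deuduhisev.
Rule 2 (intervocalic spirantization): /d/ is a stop between vowels /u/ and /u/, so it spirantizes to the fricative [z]. /deuduhisev/ → deuzuhisev.
Rule 3 (intervocalic voicing): /s/ is a voiceless obstruent between vowels /i/ and /e/, so it voices to [z]. /deuzuhisev/ → deuzuhizev.
Rule 4 (final devoicing): /v/ is a voiced obstruent in word-final position, so it devoices to [f]. /deuzuhizev/ → deuzuhizef.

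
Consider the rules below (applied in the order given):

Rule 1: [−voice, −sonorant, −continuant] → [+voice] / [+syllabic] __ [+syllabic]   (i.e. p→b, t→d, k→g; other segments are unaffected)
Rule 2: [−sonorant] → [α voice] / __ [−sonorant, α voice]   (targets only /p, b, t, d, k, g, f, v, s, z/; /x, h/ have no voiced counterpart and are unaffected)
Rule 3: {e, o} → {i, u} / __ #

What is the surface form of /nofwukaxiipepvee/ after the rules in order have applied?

nofwugaxiibebvei

Rule 1 (intervocalic voicing): /k/ is a voiceless stop between vowels /u/ and /a/, so it voices to [g]. /p/ is a voiceless stop between vowels /i/ and /e/, so it voices to [b]. /nofwukaxiipepvee/ → nofwugaxiibepvee.
Rule 2 (regressive voicing assimilation): /p/ precedes the voiced obstruent /v/, so it voices to [b] by assimilation. /nofwugaxiibepvee/ → nofwugaxiibebvee.
Rule 3 (final vowel raising): /e/ is a mid vowel in word-final position, so it raises to [i]. /nofwugaxiibebvee/ → nofwugaxiibebvei.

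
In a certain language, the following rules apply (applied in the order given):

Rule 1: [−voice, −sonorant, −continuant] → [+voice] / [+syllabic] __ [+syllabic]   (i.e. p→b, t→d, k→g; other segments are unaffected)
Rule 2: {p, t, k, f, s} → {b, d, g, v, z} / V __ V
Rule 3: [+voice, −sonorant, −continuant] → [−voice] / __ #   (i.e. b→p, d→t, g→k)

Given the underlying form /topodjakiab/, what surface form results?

Rule 1 (intervocalic voicing): /p/ is a voiceless stop between vowels /o/ and /o/, so it voices to [b]. /k/ is a voiceless stop between vowels /a/ and /i/, so it voices to [g]. /topodjakiab/ → tobodjagiab.
Rule 2 (intervocalic voicing): no segment meets the environment; /tobodjagiab/ is unchanged.
Rule 3 (final devoicing): /b/ is a voiced stop in word-final position, so it devoices to [p]. /tobodjagiab/ → tobodjagiap.

tobodjagiap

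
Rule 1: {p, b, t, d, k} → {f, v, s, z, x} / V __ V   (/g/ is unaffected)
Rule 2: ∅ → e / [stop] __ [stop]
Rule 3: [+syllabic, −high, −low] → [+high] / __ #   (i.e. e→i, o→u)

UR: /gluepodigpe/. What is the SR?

Rule 1 (intervocalic spirantization): /p/ is a stop between vowels /e/ and /o/, so it spirantizes to the fricative [f]. /d/ is a stop between vowels /o/ and /i/, so it spirantizes to the fricative [z]. /gluepodigpe/ → gluefozigpe.
Rule 2 (stop-cluster e-epenthesis): /g/ and /p/ form a stop–stop cluster, so [e] is inserted between them. /gluefozigpe/ → gluefozigepe.
Rule 3 (final vowel raising): /e/ is a mid vowel in word-final position, so it raises to [i]. /gluefozigepe/ → gluefozigepi.

gluefozigepi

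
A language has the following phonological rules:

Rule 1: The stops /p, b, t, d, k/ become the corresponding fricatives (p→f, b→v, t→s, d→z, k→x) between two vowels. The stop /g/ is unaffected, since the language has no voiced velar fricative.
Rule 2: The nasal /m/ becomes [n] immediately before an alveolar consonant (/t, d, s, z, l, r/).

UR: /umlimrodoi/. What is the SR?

Rule 1 (intervocalic spirantization): /d/ is a stop between vowels /o/ and /o/, so it spirantizes to the fricative [z]. /umlimrodoi/ → umlimrozoi.
Rule 2 (nasal place assimilation): /m/ precedes the alveolar consonant /l/, so it assimilates in place to [n]. /m/ precedes the alveolar consonant /r/, so it assimilates in place to [n]. /umlimrozoi/ → unlinrozoi.

unlinrozoi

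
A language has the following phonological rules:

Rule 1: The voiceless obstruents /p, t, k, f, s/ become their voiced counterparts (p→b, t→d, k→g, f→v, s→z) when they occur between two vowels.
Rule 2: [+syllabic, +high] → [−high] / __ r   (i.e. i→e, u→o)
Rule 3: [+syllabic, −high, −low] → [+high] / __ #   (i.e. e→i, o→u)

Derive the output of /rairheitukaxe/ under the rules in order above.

raerheidugaxi

Rule 1 (intervocalic voicing): /t/ is a voiceless obstruent between vowels /i/ and /u/, so it voices to [d]. /k/ is a voiceless obstruent between vowels /u/ and /a/, so it voices to [g]. /rairheitukaxe/ → rairheidugaxe.
Rule 2 (pre-rhotic lowering): /i/ is a high vowel immediately before /r/, so it lowers to [e]. /rairheidugaxe/ → raerheidugaxe.
Rule 3 (final vowel raising): /e/ is a mid vowel in word-final position, so it raises to [i]. /raerheidugaxe/ → raerheidugaxi.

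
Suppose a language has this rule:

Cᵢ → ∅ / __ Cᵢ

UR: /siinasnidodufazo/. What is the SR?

No segment of /siinasnidodufazo/ meets the structural description of the rule, so the form surfaces unchanged.

siinasnidodufazo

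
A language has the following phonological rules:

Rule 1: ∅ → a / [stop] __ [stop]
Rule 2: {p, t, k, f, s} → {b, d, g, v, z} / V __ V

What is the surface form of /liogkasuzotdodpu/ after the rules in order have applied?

liogagazuzodadodabu

Rule 1 (stop-cluster a-epenthesis): /g/ and /k/ form a stop–stop cluster, so [a] is inserted between them. /t/ and /d/ form a stop–stop cluster, so [a] is inserted between them. /d/ and /p/ form a stop–stop cluster, so [a] is inserted between them. /liogkasuzotdodpu/ → liogakasuzotadodapu.
Rule 2 (intervocalic voicing): /k/ is a voiceless obstruent between vowels /a/ and /a/, so it voices to [g]. /s/ is a voiceless obstruent between vowels /a/ and /u/, so it voices to [z]. /t/ is a voiceless obstruent between vowels /o/ and /a/, so it voices to [d]. /p/ is a voiceless obstruent between vowels /a/ and /u/, so it voices to [b]. /liogakasuzotadodapu/ → liogagazuzodadodabu.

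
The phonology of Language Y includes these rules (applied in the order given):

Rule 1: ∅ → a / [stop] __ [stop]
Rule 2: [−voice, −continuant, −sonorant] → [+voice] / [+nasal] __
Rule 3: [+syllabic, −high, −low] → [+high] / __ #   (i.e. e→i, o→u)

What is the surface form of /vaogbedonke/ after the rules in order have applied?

Rule 1 (stop-cluster a-epenthesis): /g/ and /b/ form a stop–stop cluster, so [a] is inserted between them. /vaogbedonke/ → vaogabedonke.
Rule 2 (post-nasal voicing): /k/ is a voiceless stop immediately after the nasal /n/, so it voices to [g]. /vaogabedonke/ → vaogabedonge.
Rule 3 (final vowel raising): /e/ is a mid vowel in word-final position, so it raises to [i]. /vaogabedonge/ → vaogabedongi.

vaogabedongi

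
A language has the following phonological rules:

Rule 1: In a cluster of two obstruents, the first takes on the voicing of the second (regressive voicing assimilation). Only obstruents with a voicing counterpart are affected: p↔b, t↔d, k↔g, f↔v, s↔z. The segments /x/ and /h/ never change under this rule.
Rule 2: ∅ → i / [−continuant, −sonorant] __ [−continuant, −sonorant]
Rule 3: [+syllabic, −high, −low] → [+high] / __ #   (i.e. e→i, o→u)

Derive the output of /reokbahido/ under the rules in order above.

reogibahidu

Rule 1 (regressive voicing assimilation): /k/ precedes the voiced obstruent /b/, so it voices to [g] by assimilation. /reokbahido/ → reogbahido.
Rule 2 (stop-cluster i-epenthesis): /g/ and /b/ form a stop–stop cluster, so [i] is inserted between them. /reogbahido/ → reogibahido.
Rule 3 (final vowel raising): /o/ is a mid vowel in word-final position, so it raises to [u]. /reogibahido/ → reogibahidu.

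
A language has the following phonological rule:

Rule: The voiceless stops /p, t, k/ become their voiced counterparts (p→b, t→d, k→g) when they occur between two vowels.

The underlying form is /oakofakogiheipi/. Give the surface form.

/k/ is a voiceless stop between vowels /a/ and /o/, so it voices to [g].
/k/ is a voiceless stop between vowels /a/ and /o/, so it voices to [g].
/p/ is a voiceless stop between vowels /i/ and /i/, so it voices to [b].
Surface form: [oagofagogiheibi].

oagofagogiheibi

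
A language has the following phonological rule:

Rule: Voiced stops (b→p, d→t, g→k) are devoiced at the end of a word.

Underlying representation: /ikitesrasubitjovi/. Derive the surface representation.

ikitesrasubitjovi

No segment of /ikitesrasubitjovi/ meets the structural description of the rule, so the form surfaces unchanged.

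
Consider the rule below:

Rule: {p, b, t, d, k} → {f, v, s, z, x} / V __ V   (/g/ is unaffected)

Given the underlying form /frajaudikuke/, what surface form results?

/d/ is a stop between vowels /u/ and /i/, so it spirantizes to the fricative [z].
/k/ is a stop between vowels /i/ and /u/, so it spirantizes to the fricative [x].
/k/ is a stop between vowels /u/ and /e/, so it spirantizes to the fricative [x].
Surface form: [frajauzixuxe].

frajauzixuxe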